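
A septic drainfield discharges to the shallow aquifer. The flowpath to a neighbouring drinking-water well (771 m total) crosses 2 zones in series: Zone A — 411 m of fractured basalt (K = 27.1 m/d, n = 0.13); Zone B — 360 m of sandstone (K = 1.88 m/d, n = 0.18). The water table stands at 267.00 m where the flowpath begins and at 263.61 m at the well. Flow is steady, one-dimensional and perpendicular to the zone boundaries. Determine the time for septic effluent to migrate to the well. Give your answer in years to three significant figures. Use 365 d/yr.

19.7 years

Total head drop ΔH = 267.00 − 263.61 = 3.39 m
Continuity: the same q passes through each zone, so ΔH = q·Σ(L_j/K_j) — the zones act as resistances in series.
Σ(L/K) = 411/27.1 + 360/1.88 = 15.17 + 191.5 = 206.7 d
q = ΔH / Σ(L/K) = 3.39 / 206.7 = 0.01640 m/d (same in every zone)
Zone A: v = q/n = 0.01640/0.13 = 0.1262 m/d → t_A = 411/0.1262 = 3257 d
Zone B: v = q/n = 0.01640/0.18 = 0.09113 m/d → t_B = 360/0.09113 = 3950 d
Total t = 3257 + 3950 = 7207 d
   = 7207 / 365 = 19.7 yr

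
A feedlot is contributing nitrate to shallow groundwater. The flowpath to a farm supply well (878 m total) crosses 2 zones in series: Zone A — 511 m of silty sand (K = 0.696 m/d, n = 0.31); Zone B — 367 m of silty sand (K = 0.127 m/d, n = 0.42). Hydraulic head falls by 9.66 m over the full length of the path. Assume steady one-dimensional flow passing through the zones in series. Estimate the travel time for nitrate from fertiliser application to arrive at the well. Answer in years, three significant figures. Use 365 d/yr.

321 years

Steady 1-D flow in series ⇒ the Darcy flux q is identical in every zone and the zone head losses add (resistances L/K in series).
Σ(L/K) = 511/0.696 + 367/0.127 = 734.2 + 2890 = 3624 d
q = ΔH / Σ(L/K) = 9.66 / 3624 = 0.002666 m/d (same in every zone)
Zone A: v = q/n = 0.002666/0.31 = 0.008599 m/d → t_A = 511/0.008599 = 59430 d
Zone B: v = q/n = 0.002666/0.42 = 0.006347 m/d → t_B = 367/0.006347 = 57830 d
Total t = 59430 + 57830 = 117300 d
   = 117300 / 365 = 321 yr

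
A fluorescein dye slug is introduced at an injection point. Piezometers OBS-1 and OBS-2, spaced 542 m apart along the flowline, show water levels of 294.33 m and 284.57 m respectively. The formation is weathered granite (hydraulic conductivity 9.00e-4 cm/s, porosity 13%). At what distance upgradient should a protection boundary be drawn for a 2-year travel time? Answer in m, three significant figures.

Hydraulic gradient i = (294.33 − 284.57) / 542 = 9.76 / 542 = 0.01801
K = 9.00e-4 cm/s × 864 = 0.7776 m/d
q = Ki = 0.7776 × 0.01801 = 0.01400 m/d
Seepage velocity v = q / n = 0.01400 / 0.13 = 0.1077 m/d
T = 2 yr × 365 = 730 d
L = v × T = 0.1077 × 730 = 78.63 m

78.6 m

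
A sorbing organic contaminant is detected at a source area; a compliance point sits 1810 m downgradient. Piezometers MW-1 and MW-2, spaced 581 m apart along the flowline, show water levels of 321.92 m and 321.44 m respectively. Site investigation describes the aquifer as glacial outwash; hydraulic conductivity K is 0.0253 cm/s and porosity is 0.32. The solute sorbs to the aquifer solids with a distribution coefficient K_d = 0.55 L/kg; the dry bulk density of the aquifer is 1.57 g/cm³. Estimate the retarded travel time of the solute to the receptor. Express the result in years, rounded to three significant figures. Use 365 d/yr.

325 years

Hydraulic gradient i = (321.92 − 321.44) / 581 = 0.48 / 581 = 8.262e-4
K = 0.0253 cm/s × 864 = 21.86 m/d
q = Ki = 21.86 × 8.262e-4 = 0.01806 m/d
Average linear velocity = 0.01806 / 0.32 = 0.05644 m/d
Retardation R = 1 + ρ_b·K_d/n = 1 + 1.57×0.55/0.32 = 3.698
Contaminant velocity v_c = v/R = 0.05644/3.698 = 0.01526 m/d
t = L/v_c = 1810/0.01526 = 118600 d
   = 118600/365 = 325 yr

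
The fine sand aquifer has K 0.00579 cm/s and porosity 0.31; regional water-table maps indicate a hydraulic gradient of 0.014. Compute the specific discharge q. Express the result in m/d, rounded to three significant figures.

K = 0.00579 cm/s × 864 = 5.003 m/d
q = Ki = 5.003 × 0.014 = 0.07004 m/d

0.0700 m/d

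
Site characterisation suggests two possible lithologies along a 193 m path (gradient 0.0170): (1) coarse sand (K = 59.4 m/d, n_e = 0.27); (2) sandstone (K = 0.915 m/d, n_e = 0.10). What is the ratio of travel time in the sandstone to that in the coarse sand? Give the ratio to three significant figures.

Unit 1 (coarse sand): v = 59.4×0.017/0.27 = 3.740 m/d, t = 193/3.740 = 51.60 d
Unit 2 (sandstone): v = 0.915×0.017/0.10 = 0.1556 m/d, t = 193/0.1556 = 1241 d
t(sandstone) / t(coarse sand) = 1241/51.60 = 24.0

24.0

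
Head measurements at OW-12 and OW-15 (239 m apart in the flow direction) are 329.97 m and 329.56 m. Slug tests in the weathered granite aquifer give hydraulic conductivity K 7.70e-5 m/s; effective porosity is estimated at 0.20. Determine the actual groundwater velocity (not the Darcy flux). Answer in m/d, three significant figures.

Hydraulic gradient i = (329.97 − 329.56) / 239 = 0.41 / 239 = 0.001715
K = 7.70e-5 m/s × 86400 s/d = 6.653 m/d
q = Ki = 6.653 × 0.001715 = 0.01141 m/d
v = Ki/n = 6.653·0.001715/0.20 = 0.05706 m/d

0.0571 m/d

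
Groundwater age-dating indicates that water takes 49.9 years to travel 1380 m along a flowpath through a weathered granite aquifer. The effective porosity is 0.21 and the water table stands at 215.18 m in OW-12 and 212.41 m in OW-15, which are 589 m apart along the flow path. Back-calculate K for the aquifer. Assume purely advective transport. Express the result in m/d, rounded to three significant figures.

Hydraulic gradient i = (215.18 − 212.41) / 589 = 2.77 / 589 = 0.004703
t = 49.9 years = 18210 d
v = L / t = 1380 / 18210 = 0.07577 m/d
K = v · n / i = 0.07577 × 0.21 / 0.004703 = 3.38 m/d

3.38 m/d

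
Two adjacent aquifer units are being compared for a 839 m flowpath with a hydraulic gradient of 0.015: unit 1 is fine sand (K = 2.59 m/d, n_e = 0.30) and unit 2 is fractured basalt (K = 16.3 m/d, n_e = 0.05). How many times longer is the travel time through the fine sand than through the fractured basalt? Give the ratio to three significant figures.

Unit 1 (fine sand): v = 2.59×0.015/0.30 = 0.1295 m/d, t = 839/0.1295 = 6479 d
Unit 2 (fractured basalt): v = 16.3×0.015/0.05 = 4.890 m/d, t = 839/4.890 = 171.6 d
t(fine sand) / t(fractured basalt) = 6479/171.6 = 37.8

37.8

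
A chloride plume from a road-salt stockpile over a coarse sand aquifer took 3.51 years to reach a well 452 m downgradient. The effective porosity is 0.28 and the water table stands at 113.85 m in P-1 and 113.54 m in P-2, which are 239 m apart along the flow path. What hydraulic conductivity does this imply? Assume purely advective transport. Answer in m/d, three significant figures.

76.2 m/d

Hydraulic gradient i = (113.85 − 113.54) / 239 = 0.31 / 239 = 0.001297
t = 3.51 years = 1281 d
v = L / t = 452 / 1281 = 0.3528 m/d
K = v · n / i = 0.3528 × 0.28 / 0.001297 = 76.2 m/d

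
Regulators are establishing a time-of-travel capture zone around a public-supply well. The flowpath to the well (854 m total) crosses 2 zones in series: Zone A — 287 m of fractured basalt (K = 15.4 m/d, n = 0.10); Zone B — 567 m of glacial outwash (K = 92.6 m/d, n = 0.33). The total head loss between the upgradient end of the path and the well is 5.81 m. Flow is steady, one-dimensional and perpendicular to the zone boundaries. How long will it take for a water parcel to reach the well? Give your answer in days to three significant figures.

Steady 1-D flow in series ⇒ the Darcy flux q is identical in every zone and the zone head losses add (resistances L/K in series).
Σ(L/K) = 287/15.4 + 567/92.6 = 18.64 + 6.123 = 24.76 d
q = ΔH / Σ(L/K) = 5.81 / 24.76 = 0.2347 m/d (same in every zone)
Zone A: v = q/n = 0.2347/0.10 = 2.347 m/d → t_A = 287/2.347 = 122.3 d
Zone B: v = q/n = 0.2347/0.33 = 0.7111 m/d → t_B = 567/0.7111 = 797.4 d
Total t = 122.3 + 797.4 = 919.7 d

920 days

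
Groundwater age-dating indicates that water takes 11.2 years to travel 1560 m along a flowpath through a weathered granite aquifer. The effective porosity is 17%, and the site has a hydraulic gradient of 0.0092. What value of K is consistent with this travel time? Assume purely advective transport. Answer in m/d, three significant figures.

7.05 m/d

t = 11.2 years = 4088 d
v = L / t = 1560 / 4088 = 0.3816 m/d
K = v · n / i = 0.3816 × 0.17 / 0.0092 = 7.05 m/d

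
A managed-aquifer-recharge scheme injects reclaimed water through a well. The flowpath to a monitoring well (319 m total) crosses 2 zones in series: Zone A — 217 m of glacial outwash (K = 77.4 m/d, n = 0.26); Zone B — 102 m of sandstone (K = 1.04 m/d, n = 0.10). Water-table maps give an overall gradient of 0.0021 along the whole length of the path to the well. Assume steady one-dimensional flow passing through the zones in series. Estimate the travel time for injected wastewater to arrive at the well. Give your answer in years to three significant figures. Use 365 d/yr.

27.5 years

Continuity: the same q passes through each zone, so ΔH = q·Σ(L_j/K_j) — the zones act as resistances in series.
Σ(L/K) = 217/77.4 + 102/1.04 = 2.804 + 98.08 = 100.9 d
K_eq = L_total / Σ(L/K) = 319 / 100.9 = 3.162 m/d
q = K_eq · i = 3.162 × 0.0021 = 0.006641 m/d (same in every zone)
Zone A: v = q/n = 0.006641/0.26 = 0.02554 m/d → t_A = 217/0.02554 = 8496 d
Zone B: v = q/n = 0.006641/0.10 = 0.06641 m/d → t_B = 102/0.06641 = 1536 d
Total t = 8496 + 1536 = 10030 d
   = 10030 / 365 = 27.5 yr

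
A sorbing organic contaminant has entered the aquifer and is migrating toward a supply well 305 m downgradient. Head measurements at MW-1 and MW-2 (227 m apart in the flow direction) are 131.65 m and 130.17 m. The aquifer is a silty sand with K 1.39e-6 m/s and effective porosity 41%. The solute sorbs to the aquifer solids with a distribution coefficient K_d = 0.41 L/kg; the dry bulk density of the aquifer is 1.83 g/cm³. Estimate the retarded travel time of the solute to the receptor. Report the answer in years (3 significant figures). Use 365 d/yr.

1240 years

Hydraulic gradient i = (131.65 − 130.17) / 227 = 1.48 / 227 = 0.006520
K = 1.39e-6 m/s × 86400 s/d = 0.1201 m/d
Darcy flux q = K·i = 0.1201 × 0.006520 = 7.830e-4 m/d
Average linear velocity = 7.830e-4 / 0.41 = 0.001910 m/d
Retardation R = 1 + ρ_b·K_d/n = 1 + 1.83×0.41/0.41 = 2.830
Contaminant velocity v_c = v/R = 0.001910/2.830 = 6.748e-4 m/d
t = L/v_c = 305/6.748e-4 = 452000 d
   = 452000/365 = 1240 yr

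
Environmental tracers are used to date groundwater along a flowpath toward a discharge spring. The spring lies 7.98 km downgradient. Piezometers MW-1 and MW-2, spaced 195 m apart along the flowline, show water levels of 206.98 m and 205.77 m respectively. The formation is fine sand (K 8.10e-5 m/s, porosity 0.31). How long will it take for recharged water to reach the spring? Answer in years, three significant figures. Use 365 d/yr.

156 years

Hydraulic gradient i = (206.98 − 205.77) / 195 = 1.21 / 195 = 0.006205
K = 8.10e-5 m/s × 86400 s/d = 6.998 m/d
Specific discharge q = 6.998 × 0.006205 = 0.04343 m/d
Seepage velocity v = q / n = 0.04343 / 0.31 = 0.1401 m/d
L = 7.98 km = 7980 m
t = L / v = 7980 / 0.1401 = 56970 d
   = 56970 / 365 = 156 yr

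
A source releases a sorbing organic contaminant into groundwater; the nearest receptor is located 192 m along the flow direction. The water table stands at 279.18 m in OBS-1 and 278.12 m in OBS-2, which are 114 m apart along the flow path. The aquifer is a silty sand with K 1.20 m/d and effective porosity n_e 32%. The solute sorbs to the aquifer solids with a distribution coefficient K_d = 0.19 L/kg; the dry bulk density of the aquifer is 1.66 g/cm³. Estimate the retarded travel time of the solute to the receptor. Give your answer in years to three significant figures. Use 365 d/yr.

Hydraulic gradient i = (279.18 − 278.12) / 114 = 1.06 / 114 = 0.009298
q = Ki = 1.20 × 0.009298 = 0.01116 m/d
v_s = q/n_e = 0.01116/0.32 = 0.03487 m/d
Retardation R = 1 + ρ_b·K_d/n = 1 + 1.66×0.19/0.32 = 1.986
Contaminant velocity v_c = v/R = 0.03487/1.986 = 0.01756 m/d
t = L/v_c = 192/0.01756 = 10930 d
   = 10930/365 = 30.0 yr

30.0 years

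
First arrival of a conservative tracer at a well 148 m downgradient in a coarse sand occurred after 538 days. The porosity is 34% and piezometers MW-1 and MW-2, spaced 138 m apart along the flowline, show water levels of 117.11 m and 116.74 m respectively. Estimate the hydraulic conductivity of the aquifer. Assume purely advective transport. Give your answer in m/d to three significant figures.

34.9 m/d

Hydraulic gradient i = (117.11 − 116.74) / 138 = 0.37 / 138 = 0.002681
v = L / t = 148 / 538 = 0.2751 m/d
K = v · n / i = 0.2751 × 0.34 / 0.002681 = 34.9 m/d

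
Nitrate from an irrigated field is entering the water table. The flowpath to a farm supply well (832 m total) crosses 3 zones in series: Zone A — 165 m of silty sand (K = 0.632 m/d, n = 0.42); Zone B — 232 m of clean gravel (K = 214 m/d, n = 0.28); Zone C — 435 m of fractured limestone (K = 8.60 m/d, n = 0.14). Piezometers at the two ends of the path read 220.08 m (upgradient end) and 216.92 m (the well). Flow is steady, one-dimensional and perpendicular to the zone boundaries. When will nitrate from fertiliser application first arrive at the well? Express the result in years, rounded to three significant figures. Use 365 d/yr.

52.9 years

Total head drop ΔH = 220.08 − 216.92 = 3.16 m
Steady 1-D flow in series ⇒ the Darcy flux q is identical in every zone and the zone head losses add (resistances L/K in series).
Σ(L/K) = 165/0.632 + 232/214 + 435/8.60 = 261.1 + 1.084 + 50.58 = 312.7 d
q = ΔH / Σ(L/K) = 3.16 / 312.7 = 0.01010 m/d (same in every zone)
Zone A: v = q/n = 0.01010/0.42 = 0.02406 m/d → t_A = 165/0.02406 = 6859 d
Zone B: v = q/n = 0.01010/0.28 = 0.03609 m/d → t_B = 232/0.03609 = 6429 d
Zone C: v = q/n = 0.01010/0.14 = 0.07217 m/d → t_C = 435/0.07217 = 6027 d
Total t = 6859 + 6429 + 6027 = 19310 d
   = 19310 / 365 = 52.9 yr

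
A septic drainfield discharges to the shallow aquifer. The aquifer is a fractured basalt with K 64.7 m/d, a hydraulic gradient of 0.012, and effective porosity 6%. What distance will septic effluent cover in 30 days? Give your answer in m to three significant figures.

q = Ki = 64.7 × 0.012 = 0.7764 m/d
v_s = q/n_e = 0.7764/0.06 = 12.94 m/d
L = v × T = 12.94 × 30 = 388.2 m

388 m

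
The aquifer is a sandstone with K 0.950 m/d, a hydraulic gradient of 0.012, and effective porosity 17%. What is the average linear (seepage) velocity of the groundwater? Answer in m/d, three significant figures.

Darcy flux q = K·i = 0.950 × 0.012 = 0.01140 m/d
v_s = q/n_e = 0.01140/0.17 = 0.06706 m/d

0.0671 m/d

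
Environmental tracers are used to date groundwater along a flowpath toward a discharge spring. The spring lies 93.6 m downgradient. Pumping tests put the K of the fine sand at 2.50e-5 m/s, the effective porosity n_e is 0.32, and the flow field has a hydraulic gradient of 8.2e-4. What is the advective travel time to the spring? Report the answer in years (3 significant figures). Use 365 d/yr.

K = 2.50e-5 m/s × 86400 s/d = 2.160 m/d
q = Ki = 2.160 × 8.2e-4 = 0.001771 m/d
v_s = q/n_e = 0.001771/0.32 = 0.005535 m/d
t = L / v = 93.6 / 0.005535 = 16910 d
   = 16910 / 365 = 46.3 yr

46.3 years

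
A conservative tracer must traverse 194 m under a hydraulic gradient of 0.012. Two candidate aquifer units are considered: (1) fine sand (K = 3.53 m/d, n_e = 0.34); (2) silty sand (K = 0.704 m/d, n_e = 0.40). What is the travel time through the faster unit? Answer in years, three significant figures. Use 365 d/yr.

Unit 1 (fine sand): v = 3.53×0.012/0.34 = 0.1246 m/d, t = 194/0.1246 = 1557 d
Unit 2 (silty sand): v = 0.704×0.012/0.40 = 0.02112 m/d, t = 194/0.02112 = 9186 d
Faster: 1557 d / 365 = 4.27 yr

4.27 years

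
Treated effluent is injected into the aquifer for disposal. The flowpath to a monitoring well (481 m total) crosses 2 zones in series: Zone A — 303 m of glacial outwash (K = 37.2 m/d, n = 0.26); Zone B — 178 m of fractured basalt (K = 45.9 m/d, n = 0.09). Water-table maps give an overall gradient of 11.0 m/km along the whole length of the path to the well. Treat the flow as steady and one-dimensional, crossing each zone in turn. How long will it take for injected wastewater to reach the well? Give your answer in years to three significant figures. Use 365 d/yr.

For zones in series the flux q is common to all zones; the equivalent conductivity is the harmonic (thickness-weighted) mean, K_eq = L_total / Σ(L_j/K_j).
Σ(L/K) = 303/37.2 + 178/45.9 = 8.145 + 3.878 = 12.02 d
K_eq = L_total / Σ(L/K) = 481 / 12.02 = 40.01 m/d
q = K_eq · i = 40.01 × 0.011 = 0.4401 m/d (same in every zone)
Zone A: v = q/n = 0.4401/0.26 = 1.693 m/d → t_A = 303/1.693 = 179.0 d
Zone B: v = q/n = 0.4401/0.09 = 4.890 m/d → t_B = 178/4.890 = 36.40 d
Total t = 179.0 + 36.40 = 215.4 d
   = 215.4 / 365 = 0.590 yr

0.590 years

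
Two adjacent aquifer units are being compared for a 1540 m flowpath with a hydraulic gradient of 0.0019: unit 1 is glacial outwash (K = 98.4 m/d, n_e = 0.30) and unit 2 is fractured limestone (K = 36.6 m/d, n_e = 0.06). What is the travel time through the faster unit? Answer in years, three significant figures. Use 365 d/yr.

3.64 years

Unit 1 (glacial outwash): v = 98.4×0.0019/0.30 = 0.6232 m/d, t = 1540/0.6232 = 2471 d
Unit 2 (fractured limestone): v = 36.6×0.0019/0.06 = 1.159 m/d, t = 1540/1.159 = 1329 d
Faster: 1329 d / 365 = 3.64 yr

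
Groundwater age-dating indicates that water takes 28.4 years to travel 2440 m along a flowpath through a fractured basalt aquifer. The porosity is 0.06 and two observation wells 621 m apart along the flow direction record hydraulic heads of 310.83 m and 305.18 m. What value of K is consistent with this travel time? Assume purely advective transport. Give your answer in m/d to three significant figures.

1.55 m/d

Hydraulic gradient i = (310.83 − 305.18) / 621 = 5.65 / 621 = 0.009098
t = 28.4 years = 10370 d
v = L / t = 2440 / 10370 = 0.2354 m/d
K = v · n / i = 0.2354 × 0.06 / 0.009098 = 1.55 m/d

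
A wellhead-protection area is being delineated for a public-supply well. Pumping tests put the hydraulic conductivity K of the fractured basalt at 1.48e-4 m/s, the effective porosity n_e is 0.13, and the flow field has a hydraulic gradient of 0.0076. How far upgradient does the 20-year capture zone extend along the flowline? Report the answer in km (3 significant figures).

5.46 km

K = 1.48e-4 m/s × 86400 s/d = 12.79 m/d
q = Ki = 12.79 × 0.0076 = 0.09718 m/d
Seepage velocity v = q / n = 0.09718 / 0.13 = 0.7476 m/d
T = 20 yr × 365 = 7300 d
L = v × T = 0.7476 × 7300 = 5457 m
   = 5.46 km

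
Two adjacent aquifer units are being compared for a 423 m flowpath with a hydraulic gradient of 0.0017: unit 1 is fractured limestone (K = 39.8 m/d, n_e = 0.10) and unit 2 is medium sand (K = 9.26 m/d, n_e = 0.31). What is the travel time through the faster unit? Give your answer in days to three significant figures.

Unit 1 (fractured limestone): v = 39.8×0.0017/0.10 = 0.6766 m/d, t = 423/0.6766 = 625.2 d
Unit 2 (medium sand): v = 9.26×0.0017/0.31 = 0.05078 m/d, t = 423/0.05078 = 8330 d
Faster unit: t = 625 d

625 days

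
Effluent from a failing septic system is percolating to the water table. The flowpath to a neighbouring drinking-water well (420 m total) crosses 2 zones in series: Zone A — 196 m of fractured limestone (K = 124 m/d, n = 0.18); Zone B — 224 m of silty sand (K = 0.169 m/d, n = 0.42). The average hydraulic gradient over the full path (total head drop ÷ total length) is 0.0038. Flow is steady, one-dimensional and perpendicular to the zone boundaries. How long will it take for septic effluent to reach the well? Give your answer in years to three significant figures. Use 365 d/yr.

Continuity: the same q passes through each zone, so ΔH = q·Σ(L_j/K_j) — the zones act as resistances in series.
Σ(L/K) = 196/124 + 224/0.169 = 1.581 + 1325 = 1327 d
K_eq = L_total / Σ(L/K) = 420 / 1327 = 0.3165 m/d
q = K_eq · i = 0.3165 × 0.0038 = 0.001203 m/d (same in every zone)
Zone A: v = q/n = 0.001203/0.18 = 0.006682 m/d → t_A = 196/0.006682 = 29330 d
Zone B: v = q/n = 0.001203/0.42 = 0.002864 m/d → t_B = 224/0.002864 = 78220 d
Total t = 29330 + 78220 = 107600 d
   = 107600 / 365 = 295 yr

295 years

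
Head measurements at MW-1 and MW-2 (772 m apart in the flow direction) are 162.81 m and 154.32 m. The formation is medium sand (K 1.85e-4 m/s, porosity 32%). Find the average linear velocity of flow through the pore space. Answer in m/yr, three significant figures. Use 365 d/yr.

Hydraulic gradient i = (162.81 − 154.32) / 772 = 8.49 / 772 = 0.01100
K = 1.85e-4 m/s × 86400 s/d = 15.98 m/d
q = Ki = 15.98 × 0.01100 = 0.1758 m/d
Seepage velocity v = q / n = 0.1758 / 0.32 = 0.5493 m/d
   = 0.5493 × 365 = 201 m/yr

201 m/yr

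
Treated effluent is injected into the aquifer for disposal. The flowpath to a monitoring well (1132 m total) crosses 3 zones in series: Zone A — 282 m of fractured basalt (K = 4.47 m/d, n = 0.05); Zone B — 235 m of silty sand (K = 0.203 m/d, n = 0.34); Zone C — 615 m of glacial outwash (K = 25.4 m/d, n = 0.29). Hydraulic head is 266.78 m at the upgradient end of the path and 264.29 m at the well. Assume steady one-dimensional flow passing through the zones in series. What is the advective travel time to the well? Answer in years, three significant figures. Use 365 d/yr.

373 years

Total head drop ΔH = 266.78 − 264.29 = 2.49 m
Steady 1-D flow in series ⇒ the Darcy flux q is identical in every zone and the zone head losses add (resistances L/K in series).
Σ(L/K) = 282/4.47 + 235/0.203 + 615/25.4 = 63.09 + 1158 + 24.21 = 1245 d
q = ΔH / Σ(L/K) = 2.49 / 1245 = 0.002000 m/d (same in every zone)
Zone A: v = q/n = 0.002000/0.05 = 0.04000 m/d → t_A = 282/0.04000 = 7050 d
Zone B: v = q/n = 0.002000/0.34 = 0.005883 m/d → t_B = 235/0.005883 = 39950 d
Zone C: v = q/n = 0.002000/0.29 = 0.006897 m/d → t_C = 615/0.006897 = 89170 d
Total t = 7050 + 39950 + 89170 = 136200 d
   = 136200 / 365 = 373 yr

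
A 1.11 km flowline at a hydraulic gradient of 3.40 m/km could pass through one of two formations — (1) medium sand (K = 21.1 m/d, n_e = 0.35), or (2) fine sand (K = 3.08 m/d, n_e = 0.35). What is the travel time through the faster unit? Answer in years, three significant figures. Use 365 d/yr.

Unit 1 (medium sand): v = 21.1×0.0034/0.35 = 0.2050 m/d, t = 1110/0.2050 = 5415 d
Unit 2 (fine sand): v = 3.08×0.0034/0.35 = 0.02992 m/d, t = 1110/0.02992 = 37100 d
Faster: 5415 d / 365 = 14.8 yr

14.8 years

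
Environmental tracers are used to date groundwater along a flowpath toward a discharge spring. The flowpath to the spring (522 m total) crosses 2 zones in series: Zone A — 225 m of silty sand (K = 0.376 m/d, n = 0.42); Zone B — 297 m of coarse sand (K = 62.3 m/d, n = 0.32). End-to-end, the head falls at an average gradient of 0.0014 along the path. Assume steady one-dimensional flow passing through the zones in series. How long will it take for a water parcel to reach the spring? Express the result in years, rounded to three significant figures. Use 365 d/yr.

Continuity: the same q passes through each zone, so ΔH = q·Σ(L_j/K_j) — the zones act as resistances in series.
Σ(L/K) = 225/0.376 + 297/62.3 = 598.4 + 4.767 = 603.2 d
K_eq = L_total / Σ(L/K) = 522 / 603.2 = 0.8654 m/d
q = K_eq · i = 0.8654 × 0.0014 = 0.001212 m/d (same in every zone)
Zone A: v = q/n = 0.001212/0.42 = 0.002885 m/d → t_A = 225/0.002885 = 78000 d
Zone B: v = q/n = 0.001212/0.32 = 0.003786 m/d → t_B = 297/0.003786 = 78440 d
Total t = 78000 + 78440 = 156400 d
   = 156400 / 365 = 429 yr

429 years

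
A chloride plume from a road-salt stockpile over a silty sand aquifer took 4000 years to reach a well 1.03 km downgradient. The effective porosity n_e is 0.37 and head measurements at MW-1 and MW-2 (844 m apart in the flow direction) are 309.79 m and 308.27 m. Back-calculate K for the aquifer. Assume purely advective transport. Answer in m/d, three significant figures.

0.145 m/d

Hydraulic gradient i = (309.79 − 308.27) / 844 = 1.52 / 844 = 0.001801
t = 4000 years = 1.460e6 d
L = 1.03 km = 1030 m
v = L / t = 1030 / 1.460e6 = 7.055e-4 m/d
K = v · n / i = 7.055e-4 × 0.37 / 0.001801 = 0.145 m/d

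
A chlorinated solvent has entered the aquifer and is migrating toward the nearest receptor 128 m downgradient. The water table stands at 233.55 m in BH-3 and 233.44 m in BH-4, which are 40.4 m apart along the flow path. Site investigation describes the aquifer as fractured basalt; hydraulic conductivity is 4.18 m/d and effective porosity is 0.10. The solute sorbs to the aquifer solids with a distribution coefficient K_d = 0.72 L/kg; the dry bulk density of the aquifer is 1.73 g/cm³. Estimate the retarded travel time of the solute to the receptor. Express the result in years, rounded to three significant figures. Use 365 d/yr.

41.5 years

Hydraulic gradient i = (233.55 − 233.44) / 40.4 = 0.11 / 40.4 = 0.002723
Specific discharge q = 4.18 × 0.002723 = 0.01138 m/d
v_s = q/n_e = 0.01138/0.10 = 0.1138 m/d
Retardation R = 1 + ρ_b·K_d/n = 1 + 1.73×0.72/0.10 = 13.46
Contaminant velocity v_c = v/R = 0.1138/13.46 = 0.008458 m/d
t = L/v_c = 128/0.008458 = 15130 d
   = 15130/365 = 41.5 yr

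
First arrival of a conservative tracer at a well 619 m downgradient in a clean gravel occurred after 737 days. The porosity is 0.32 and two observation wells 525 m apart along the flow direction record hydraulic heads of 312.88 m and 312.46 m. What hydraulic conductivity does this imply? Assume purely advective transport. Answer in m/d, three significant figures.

Hydraulic gradient i = (312.88 − 312.46) / 525 = 0.42 / 525 = 8.000e-4
v = L / t = 619 / 737 = 0.8399 m/d
K = v · n / i = 0.8399 × 0.32 / 8.000e-4 = 336 m/d

336 m/d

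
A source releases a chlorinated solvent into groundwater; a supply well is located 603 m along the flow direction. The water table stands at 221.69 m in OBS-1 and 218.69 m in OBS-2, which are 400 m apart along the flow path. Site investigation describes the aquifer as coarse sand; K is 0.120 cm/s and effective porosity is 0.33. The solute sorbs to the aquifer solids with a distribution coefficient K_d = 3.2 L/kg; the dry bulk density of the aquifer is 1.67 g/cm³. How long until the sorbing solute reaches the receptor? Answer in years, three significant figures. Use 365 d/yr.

Hydraulic gradient i = (221.69 − 218.69) / 400 = 3.00 / 400 = 0.007500
K = 0.120 cm/s × 864 = 103.7 m/d
Specific discharge q = 103.7 × 0.007500 = 0.7776 m/d
v = Ki/n = 103.7·0.007500/0.33 = 2.356 m/d
Retardation R = 1 + ρ_b·K_d/n = 1 + 1.67×3.2/0.33 = 17.19
Contaminant velocity v_c = v/R = 2.356/17.19 = 0.1370 m/d
t = L/v_c = 603/0.1370 = 4400 d
   = 4400/365 = 12.1 yr

12.1 years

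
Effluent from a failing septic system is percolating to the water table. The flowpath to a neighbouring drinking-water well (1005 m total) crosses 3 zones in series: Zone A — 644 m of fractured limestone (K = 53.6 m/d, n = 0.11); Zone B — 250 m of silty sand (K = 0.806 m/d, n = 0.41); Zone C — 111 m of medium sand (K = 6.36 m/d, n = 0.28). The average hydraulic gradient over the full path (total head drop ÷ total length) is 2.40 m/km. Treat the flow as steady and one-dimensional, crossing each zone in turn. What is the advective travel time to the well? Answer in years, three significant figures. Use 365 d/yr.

78.9 years

Steady 1-D flow in series ⇒ the Darcy flux q is identical in every zone and the zone head losses add (resistances L/K in series).
Σ(L/K) = 644/53.6 + 250/0.806 + 111/6.36 = 12.01 + 310.2 + 17.45 = 339.6 d
K_eq = L_total / Σ(L/K) = 1005 / 339.6 = 2.959 m/d
q = K_eq · i = 2.959 × 0.0024 = 0.007102 m/d (same in every zone)
Zone A: v = q/n = 0.007102/0.11 = 0.06456 m/d → t_A = 644/0.06456 = 9975 d
Zone B: v = q/n = 0.007102/0.41 = 0.01732 m/d → t_B = 250/0.01732 = 14430 d
Zone C: v = q/n = 0.007102/0.28 = 0.02536 m/d → t_C = 111/0.02536 = 4376 d
Total t = 9975 + 14430 + 4376 = 28790 d
   = 28790 / 365 = 78.9 yr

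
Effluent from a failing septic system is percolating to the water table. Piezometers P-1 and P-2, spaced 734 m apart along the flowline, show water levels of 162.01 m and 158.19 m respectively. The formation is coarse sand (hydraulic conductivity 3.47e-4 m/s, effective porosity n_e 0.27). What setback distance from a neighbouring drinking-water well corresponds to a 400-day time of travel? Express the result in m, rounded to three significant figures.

Hydraulic gradient i = (162.01 − 158.19) / 734 = 3.82 / 734 = 0.005204
K = 3.47e-4 m/s × 86400 s/d = 29.98 m/d
Specific discharge q = 29.98 × 0.005204 = 0.1560 m/d
v_s = q/n_e = 0.1560/0.27 = 0.5779 m/d
L = v × T = 0.5779 × 400 = 231.2 m

231 m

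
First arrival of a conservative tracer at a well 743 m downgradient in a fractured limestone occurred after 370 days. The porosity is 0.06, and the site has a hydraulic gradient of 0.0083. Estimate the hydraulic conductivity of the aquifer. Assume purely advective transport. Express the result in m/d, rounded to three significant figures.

v = L / t = 743 / 370 = 2.008 m/d
K = v · n / i = 2.008 × 0.06 / 0.0083 = 14.5 m/d

14.5 m/d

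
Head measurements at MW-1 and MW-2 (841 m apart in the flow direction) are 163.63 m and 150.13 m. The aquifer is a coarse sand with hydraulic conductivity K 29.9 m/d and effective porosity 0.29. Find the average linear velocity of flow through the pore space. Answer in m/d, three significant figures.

1.66 m/d

Hydraulic gradient i = (163.63 − 150.13) / 841 = 13.50 / 841 = 0.01605
q = Ki = 29.9 × 0.01605 = 0.4800 m/d
v = Ki/n = 29.9·0.01605/0.29 = 1.655 m/d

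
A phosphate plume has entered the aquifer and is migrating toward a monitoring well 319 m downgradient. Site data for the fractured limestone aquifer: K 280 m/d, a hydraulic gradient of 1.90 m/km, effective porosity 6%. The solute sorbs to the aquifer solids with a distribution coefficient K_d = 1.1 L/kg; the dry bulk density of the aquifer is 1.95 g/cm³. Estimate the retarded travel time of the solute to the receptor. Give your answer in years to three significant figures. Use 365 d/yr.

3.62 years

q = Ki = 280 × 0.0019 = 0.5320 m/d
Average linear velocity = 0.5320 / 0.06 = 8.867 m/d
Retardation R = 1 + ρ_b·K_d/n = 1 + 1.95×1.1/0.06 = 36.75
Contaminant velocity v_c = v/R = 8.867/36.75 = 0.2413 m/d
t = L/v_c = 319/0.2413 = 1322 d
   = 1322/365 = 3.62 yr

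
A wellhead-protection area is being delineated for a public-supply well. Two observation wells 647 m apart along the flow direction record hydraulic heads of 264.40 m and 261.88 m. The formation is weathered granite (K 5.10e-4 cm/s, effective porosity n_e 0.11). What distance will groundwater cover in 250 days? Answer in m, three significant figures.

3.90 m

Hydraulic gradient i = (264.40 − 261.88) / 647 = 2.52 / 647 = 0.003895
K = 5.10e-4 cm/s × 864 = 0.4406 m/d
q = Ki = 0.4406 × 0.003895 = 0.001716 m/d
v_s = q/n_e = 0.001716/0.11 = 0.01560 m/d
L = v × T = 0.01560 × 250 = 3.901 m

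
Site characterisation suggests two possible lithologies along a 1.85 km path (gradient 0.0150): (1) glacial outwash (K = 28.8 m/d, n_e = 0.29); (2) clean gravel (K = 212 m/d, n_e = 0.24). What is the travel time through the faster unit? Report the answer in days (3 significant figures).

Unit 1 (glacial outwash): v = 28.8×0.015/0.29 = 1.490 m/d, t = 1850/1.490 = 1242 d
Unit 2 (clean gravel): v = 212×0.015/0.24 = 13.25 m/d, t = 1850/13.25 = 139.6 d
Faster unit: t = 140 d

140 days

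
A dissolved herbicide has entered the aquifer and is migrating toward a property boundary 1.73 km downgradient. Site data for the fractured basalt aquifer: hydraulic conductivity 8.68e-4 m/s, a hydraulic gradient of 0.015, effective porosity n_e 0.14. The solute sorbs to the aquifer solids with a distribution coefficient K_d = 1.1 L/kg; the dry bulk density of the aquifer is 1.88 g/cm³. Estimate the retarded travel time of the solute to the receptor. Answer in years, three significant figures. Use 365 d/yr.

9.30 years

K = 8.68e-4 m/s × 86400 s/d = 75.00 m/d
q = Ki = 75.00 × 0.015 = 1.125 m/d
Average linear velocity = 1.125 / 0.14 = 8.035 m/d
Retardation R = 1 + ρ_b·K_d/n = 1 + 1.88×1.1/0.14 = 15.77
Contaminant velocity v_c = v/R = 8.035/15.77 = 0.5095 m/d
L = 1.73 km = 1730 m
t = L/v_c = 1730/0.5095 = 3396 d
   = 3396/365 = 9.30 yr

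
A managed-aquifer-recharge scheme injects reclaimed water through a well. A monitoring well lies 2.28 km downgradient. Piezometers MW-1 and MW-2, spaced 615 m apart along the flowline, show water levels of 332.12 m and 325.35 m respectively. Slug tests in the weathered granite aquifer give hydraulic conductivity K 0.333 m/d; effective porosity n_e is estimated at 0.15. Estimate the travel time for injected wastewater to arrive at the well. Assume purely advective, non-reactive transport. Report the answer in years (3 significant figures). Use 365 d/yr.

Hydraulic gradient i = (332.12 − 325.35) / 615 = 6.77 / 615 = 0.01101
Darcy flux q = K·i = 0.333 × 0.01101 = 0.003666 m/d
Seepage velocity v = q / n = 0.003666 / 0.15 = 0.02444 m/d
L = 2.28 km = 2280 m
t = L / v = 2280 / 0.02444 = 93300 d
   = 93300 / 365 = 256 yr

256 years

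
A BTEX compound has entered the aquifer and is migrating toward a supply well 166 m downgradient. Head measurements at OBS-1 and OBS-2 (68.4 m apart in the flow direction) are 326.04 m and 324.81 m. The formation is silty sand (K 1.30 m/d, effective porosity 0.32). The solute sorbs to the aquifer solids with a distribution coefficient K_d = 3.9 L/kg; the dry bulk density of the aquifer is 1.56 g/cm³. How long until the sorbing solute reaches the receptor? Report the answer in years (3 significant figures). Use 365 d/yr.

Hydraulic gradient i = (326.04 − 324.81) / 68.4 = 1.23 / 68.4 = 0.01798
Specific discharge q = 1.30 × 0.01798 = 0.02338 m/d
v_s = q/n_e = 0.02338/0.32 = 0.07305 m/d
Retardation R = 1 + ρ_b·K_d/n = 1 + 1.56×3.9/0.32 = 20.01
Contaminant velocity v_c = v/R = 0.07305/20.01 = 0.003650 m/d
t = L/v_c = 166/0.003650 = 45470 d
   = 45470/365 = 125 yr

125 years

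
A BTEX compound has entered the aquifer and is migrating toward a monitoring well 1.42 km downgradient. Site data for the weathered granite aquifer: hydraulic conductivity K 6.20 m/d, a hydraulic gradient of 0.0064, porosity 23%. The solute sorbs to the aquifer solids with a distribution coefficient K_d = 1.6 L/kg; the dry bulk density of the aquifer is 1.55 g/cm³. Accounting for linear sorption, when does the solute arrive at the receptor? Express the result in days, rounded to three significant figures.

97000 days

Specific discharge q = 6.20 × 0.0064 = 0.03968 m/d
Average linear velocity = 0.03968 / 0.23 = 0.1725 m/d
Retardation R = 1 + ρ_b·K_d/n = 1 + 1.55×1.6/0.23 = 11.78
Contaminant velocity v_c = v/R = 0.1725/11.78 = 0.01464 m/d
L = 1.42 km = 1420 m
t = L/v_c = 1420/0.01464 = 96980 d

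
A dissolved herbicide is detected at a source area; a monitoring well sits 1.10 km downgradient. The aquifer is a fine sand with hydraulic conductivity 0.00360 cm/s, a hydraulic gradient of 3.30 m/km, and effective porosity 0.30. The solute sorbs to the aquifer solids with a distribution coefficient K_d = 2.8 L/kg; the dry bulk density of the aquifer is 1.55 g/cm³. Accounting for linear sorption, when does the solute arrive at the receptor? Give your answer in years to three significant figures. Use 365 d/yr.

K = 0.00360 cm/s × 864 = 3.110 m/d
q = Ki = 3.110 × 0.0033 = 0.01026 m/d
v_s = q/n_e = 0.01026/0.30 = 0.03421 m/d
Retardation R = 1 + ρ_b·K_d/n = 1 + 1.55×2.8/0.30 = 15.47
Contaminant velocity v_c = v/R = 0.03421/15.47 = 0.002212 m/d
L = 1.10 km = 1100 m
t = L/v_c = 1100/0.002212 = 497300 d
   = 497300/365 = 1360 yr

1360 years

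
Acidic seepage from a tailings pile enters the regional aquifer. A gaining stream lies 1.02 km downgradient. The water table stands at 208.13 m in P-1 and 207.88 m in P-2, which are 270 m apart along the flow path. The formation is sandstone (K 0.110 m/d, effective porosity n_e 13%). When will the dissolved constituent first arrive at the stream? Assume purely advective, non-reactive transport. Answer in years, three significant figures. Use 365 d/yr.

Hydraulic gradient i = (208.13 − 207.88) / 270 = 0.25 / 270 = 9.259e-4
Darcy flux q = K·i = 0.110 × 9.259e-4 = 1.019e-4 m/d
v_s = q/n_e = 1.019e-4/0.13 = 7.835e-4 m/d
L = 1.02 km = 1020 m
t = L / v = 1020 / 7.835e-4 = 1.302e6 d
   = 1.302e6 / 365 = 3570 yr

3570 years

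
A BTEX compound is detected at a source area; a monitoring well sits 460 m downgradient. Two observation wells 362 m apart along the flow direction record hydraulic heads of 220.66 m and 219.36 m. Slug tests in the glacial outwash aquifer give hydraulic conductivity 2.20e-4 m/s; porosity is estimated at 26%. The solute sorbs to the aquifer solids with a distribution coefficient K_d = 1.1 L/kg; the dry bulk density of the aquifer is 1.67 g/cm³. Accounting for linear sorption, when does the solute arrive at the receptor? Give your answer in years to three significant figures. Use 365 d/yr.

Hydraulic gradient i = (220.66 − 219.36) / 362 = 1.30 / 362 = 0.003591
K = 2.20e-4 m/s × 86400 s/d = 19.01 m/d
Darcy flux q = K·i = 19.01 × 0.003591 = 0.06826 m/d
v_s = q/n_e = 0.06826/0.26 = 0.2625 m/d
Retardation R = 1 + ρ_b·K_d/n = 1 + 1.67×1.1/0.26 = 8.065
Contaminant velocity v_c = v/R = 0.2625/8.065 = 0.03255 m/d
t = L/v_c = 460/0.03255 = 14130 d
   = 14130/365 = 38.7 yr

38.7 years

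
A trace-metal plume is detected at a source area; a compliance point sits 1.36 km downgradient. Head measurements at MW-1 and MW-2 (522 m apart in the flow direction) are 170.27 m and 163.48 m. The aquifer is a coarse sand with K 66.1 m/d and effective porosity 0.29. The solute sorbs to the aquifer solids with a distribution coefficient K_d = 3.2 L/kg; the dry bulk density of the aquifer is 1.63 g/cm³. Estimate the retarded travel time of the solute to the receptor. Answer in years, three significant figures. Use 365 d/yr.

23.9 years

Hydraulic gradient i = (170.27 − 163.48) / 522 = 6.79 / 522 = 0.01301
q = Ki = 66.1 × 0.01301 = 0.8598 m/d
Seepage velocity v = q / n = 0.8598 / 0.29 = 2.965 m/d
Retardation R = 1 + ρ_b·K_d/n = 1 + 1.63×3.2/0.29 = 18.99
Contaminant velocity v_c = v/R = 2.965/18.99 = 0.1562 m/d
L = 1.36 km = 1360 m
t = L/v_c = 1360/0.1562 = 8709 d
   = 8709/365 = 23.9 yr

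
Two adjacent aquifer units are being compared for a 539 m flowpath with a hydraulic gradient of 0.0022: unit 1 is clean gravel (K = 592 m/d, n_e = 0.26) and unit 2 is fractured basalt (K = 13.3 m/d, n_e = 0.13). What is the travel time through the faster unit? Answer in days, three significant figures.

Unit 1 (clean gravel): v = 592×0.0022/0.26 = 5.009 m/d, t = 539/5.009 = 107.6 d
Unit 2 (fractured basalt): v = 13.3×0.0022/0.13 = 0.2251 m/d, t = 539/0.2251 = 2395 d
Faster unit: t = 108 d

108 days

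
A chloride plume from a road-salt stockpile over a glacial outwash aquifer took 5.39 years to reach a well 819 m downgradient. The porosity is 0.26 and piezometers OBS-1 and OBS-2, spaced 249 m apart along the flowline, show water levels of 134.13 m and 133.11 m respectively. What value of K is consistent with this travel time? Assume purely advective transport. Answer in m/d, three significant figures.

Hydraulic gradient i = (134.13 − 133.11) / 249 = 1.02 / 249 = 0.004096
t = 5.39 years = 1967 d
v = L / t = 819 / 1967 = 0.4163 m/d
K = v · n / i = 0.4163 × 0.26 / 0.004096 = 26.4 m/d

26.4 m/d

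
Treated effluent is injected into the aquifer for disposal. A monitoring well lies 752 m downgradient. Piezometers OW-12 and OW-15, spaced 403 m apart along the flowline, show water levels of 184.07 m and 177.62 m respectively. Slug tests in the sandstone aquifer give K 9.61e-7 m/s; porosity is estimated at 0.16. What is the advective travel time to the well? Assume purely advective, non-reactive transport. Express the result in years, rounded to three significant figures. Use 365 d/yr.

248 years

Hydraulic gradient i = (184.07 − 177.62) / 403 = 6.45 / 403 = 0.01600
K = 9.61e-7 m/s × 86400 s/d = 0.08303 m/d
q = Ki = 0.08303 × 0.01600 = 0.001329 m/d
v_s = q/n_e = 0.001329/0.16 = 0.008306 m/d
t = L / v = 752 / 0.008306 = 90540 d
   = 90540 / 365 = 248 yr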